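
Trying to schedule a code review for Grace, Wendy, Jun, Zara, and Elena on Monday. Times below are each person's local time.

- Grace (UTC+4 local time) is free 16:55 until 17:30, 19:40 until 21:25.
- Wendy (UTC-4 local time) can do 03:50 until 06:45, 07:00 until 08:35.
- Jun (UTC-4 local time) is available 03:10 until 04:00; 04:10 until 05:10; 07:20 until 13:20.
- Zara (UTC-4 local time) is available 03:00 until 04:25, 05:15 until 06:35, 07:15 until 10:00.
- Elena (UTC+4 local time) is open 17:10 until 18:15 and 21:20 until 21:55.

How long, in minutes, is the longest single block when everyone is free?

Grace in UTC: 12:55-13:30, 15:40-17:25 (subtract 4h to convert from UTC+4).
Wendy in UTC: 07:50-10:45, 11:00-12:35 (add 4h to convert from UTC-4).
Jun in UTC: 07:10-08:00, 08:10-09:10, 11:20-17:20 (add 4h to convert from UTC-4).
Zara in UTC: 07:00-08:25, 09:15-10:35, 11:15-14:00 (add 4h to convert from UTC-4).
Elena in UTC: 13:10-14:15, 17:20-17:55 (subtract 4h to convert from UTC+4).
Grace ∩ Wendy: ∅.
Grace ∩ Wendy ∩ Jun: ∅.
Grace ∩ Wendy ∩ Jun ∩ Zara: ∅.
Grace ∩ Wendy ∩ Jun ∩ Zara ∩ Elena: ∅.
There is no time when everyone is free.
No common window exists, so the longest block is 0 minutes.

0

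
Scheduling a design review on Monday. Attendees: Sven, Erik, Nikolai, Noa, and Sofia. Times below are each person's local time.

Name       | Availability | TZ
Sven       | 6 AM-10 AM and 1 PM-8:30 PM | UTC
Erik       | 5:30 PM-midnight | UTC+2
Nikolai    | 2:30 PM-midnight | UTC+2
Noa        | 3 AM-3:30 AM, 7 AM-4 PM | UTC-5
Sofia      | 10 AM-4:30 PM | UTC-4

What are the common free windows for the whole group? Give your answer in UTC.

Sven in UTC: 06:00-10:00, 13:00-20:30.
Erik in UTC: 15:30-22:00 (subtract 2h to convert from UTC+2).
Nikolai in UTC: 12:30-22:00 (subtract 2h to convert from UTC+2).
Noa in UTC: 08:00-08:30, 12:00-21:00 (add 5h to convert from UTC-5).
Sofia in UTC: 14:00-20:30 (add 4h to convert from UTC-4).
Sven ∩ Erik: 15:30-20:30.
Sven ∩ Erik ∩ Nikolai: 15:30-20:30.
Sven ∩ Erik ∩ Nikolai ∩ Noa: 15:30-20:30.
Sven ∩ Erik ∩ Nikolai ∩ Noa ∩ Sofia: 15:30-20:30.

15:30-20:30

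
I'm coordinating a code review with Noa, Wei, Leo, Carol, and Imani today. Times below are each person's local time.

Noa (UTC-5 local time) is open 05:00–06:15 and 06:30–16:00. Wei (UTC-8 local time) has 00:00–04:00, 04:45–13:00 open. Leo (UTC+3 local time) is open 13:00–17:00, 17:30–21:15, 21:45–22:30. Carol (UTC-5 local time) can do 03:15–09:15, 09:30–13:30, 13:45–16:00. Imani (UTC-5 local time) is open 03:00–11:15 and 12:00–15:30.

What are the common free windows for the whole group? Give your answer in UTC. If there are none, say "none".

Noa in UTC: 10:00-11:15, 11:30-21:00 (add 5h to convert from UTC-5).
Wei in UTC: 08:00-12:00, 12:45-21:00 (add 8h to convert from UTC-8).
Leo in UTC: 10:00-14:00, 14:30-18:15, 18:45-19:30 (subtract 3h to convert from UTC+3).
Carol in UTC: 08:15-14:15, 14:30-18:30, 18:45-21:00 (add 5h to convert from UTC-5).
Imani in UTC: 08:00-16:15, 17:00-20:30 (add 5h to convert from UTC-5).
Noa ∩ Wei: 10:00-11:15, 11:30-12:00, 12:45-21:00.
Noa ∩ Wei ∩ Leo: 10:00-11:15, 11:30-12:00, 12:45-14:00, 14:30-18:15, 18:45-19:30.
Noa ∩ Wei ∩ Leo ∩ Carol: 10:00-11:15, 11:30-12:00, 12:45-14:00, 14:30-18:15, 18:45-19:30.
Noa ∩ Wei ∩ Leo ∩ Carol ∩ Imani: 10:00-11:15, 11:30-12:00, 12:45-14:00, 14:30-16:15, 17:00-18:15, 18:45-19:30.

10:00-11:15, 11:30-12:00, 12:45-14:00, 14:30-16:15, 17:00-18:15, 18:45-19:30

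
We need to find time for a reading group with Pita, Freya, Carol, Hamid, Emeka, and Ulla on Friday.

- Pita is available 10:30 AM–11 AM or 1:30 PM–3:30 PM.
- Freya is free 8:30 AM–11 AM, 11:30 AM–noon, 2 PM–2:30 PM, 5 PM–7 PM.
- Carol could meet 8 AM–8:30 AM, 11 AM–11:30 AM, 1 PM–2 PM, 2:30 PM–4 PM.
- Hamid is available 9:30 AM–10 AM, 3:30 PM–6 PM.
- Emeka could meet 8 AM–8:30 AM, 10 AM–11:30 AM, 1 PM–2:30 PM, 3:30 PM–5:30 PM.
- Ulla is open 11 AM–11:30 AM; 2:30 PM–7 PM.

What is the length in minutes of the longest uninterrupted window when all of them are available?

0

Pita ∩ Freya: 10:30-11:00, 14:00-14:30.
Pita ∩ Freya ∩ Carol: ∅.
Pita ∩ Freya ∩ Carol ∩ Hamid: ∅.
Pita ∩ Freya ∩ Carol ∩ Hamid ∩ Emeka: ∅.
Pita ∩ Freya ∩ Carol ∩ Hamid ∩ Emeka ∩ Ulla: ∅.
There is no time when everyone is free.
No common window exists, so the longest block is 0 minutes.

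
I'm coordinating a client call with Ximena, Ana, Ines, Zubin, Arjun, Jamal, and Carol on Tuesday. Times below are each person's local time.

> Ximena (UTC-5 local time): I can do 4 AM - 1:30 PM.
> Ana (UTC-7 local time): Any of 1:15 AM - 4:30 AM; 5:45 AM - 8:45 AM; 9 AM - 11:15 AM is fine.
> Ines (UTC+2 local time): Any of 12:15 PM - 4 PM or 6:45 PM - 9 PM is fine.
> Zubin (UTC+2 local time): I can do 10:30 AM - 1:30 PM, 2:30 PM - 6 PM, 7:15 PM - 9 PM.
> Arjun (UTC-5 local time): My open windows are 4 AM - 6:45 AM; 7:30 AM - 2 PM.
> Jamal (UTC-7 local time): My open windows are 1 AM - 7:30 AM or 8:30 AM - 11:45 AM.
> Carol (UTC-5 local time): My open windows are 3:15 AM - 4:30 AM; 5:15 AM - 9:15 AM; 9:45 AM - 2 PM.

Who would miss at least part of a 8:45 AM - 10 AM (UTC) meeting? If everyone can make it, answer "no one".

Ximena in UTC: 09:00-18:30 (add 5h to convert from UTC-5).
Ana in UTC: 08:15-11:30, 12:45-15:45, 16:00-18:15 (add 7h to convert from UTC-7).
Ines in UTC: 10:15-14:00, 16:45-19:00 (subtract 2h to convert from UTC+2).
Zubin in UTC: 08:30-11:30, 12:30-16:00, 17:15-19:00 (subtract 2h to convert from UTC+2).
Arjun in UTC: 09:00-11:45, 12:30-19:00 (add 5h to convert from UTC-5).
Jamal in UTC: 08:00-14:30, 15:30-18:45 (add 7h to convert from UTC-7).
Carol in UTC: 08:15-09:30, 10:15-14:15, 14:45-19:00 (add 5h to convert from UTC-5).
Ximena: not fully free for 08:45-10:00. Ana: free for 08:45-10:00. Ines: not fully free for 08:45-10:00. Zubin: free for 08:45-10:00. Arjun: not fully free for 08:45-10:00. Jamal: free for 08:45-10:00. Carol: not fully free for 08:45-10:00.

Arjun, Carol, Ines, Ximena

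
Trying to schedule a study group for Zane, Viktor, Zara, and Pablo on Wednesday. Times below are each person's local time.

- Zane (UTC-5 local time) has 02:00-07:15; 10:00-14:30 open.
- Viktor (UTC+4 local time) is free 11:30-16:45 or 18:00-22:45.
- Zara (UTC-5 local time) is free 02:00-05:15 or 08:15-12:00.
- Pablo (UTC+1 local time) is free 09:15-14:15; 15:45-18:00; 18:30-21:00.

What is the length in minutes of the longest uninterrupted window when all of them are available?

120

Zane in UTC: 07:00-12:15, 15:00-19:30 (add 5h to convert from UTC-5).
Viktor in UTC: 07:30-12:45, 14:00-18:45 (subtract 4h to convert from UTC+4).
Zara in UTC: 07:00-10:15, 13:15-17:00 (add 5h to convert from UTC-5).
Pablo in UTC: 08:15-13:15, 14:45-17:00, 17:30-20:00 (subtract 1h to convert from UTC+1).
Zane ∩ Viktor: 07:30-12:15, 15:00-18:45.
Zane ∩ Viktor ∩ Zara: 07:30-10:15, 15:00-17:00.
Zane ∩ Viktor ∩ Zara ∩ Pablo: 08:15-10:15, 15:00-17:00.
So the common availability across everyone is 08:15-10:15, 15:00-17:00.
The longest is 08:15-10:15 at 120 minutes.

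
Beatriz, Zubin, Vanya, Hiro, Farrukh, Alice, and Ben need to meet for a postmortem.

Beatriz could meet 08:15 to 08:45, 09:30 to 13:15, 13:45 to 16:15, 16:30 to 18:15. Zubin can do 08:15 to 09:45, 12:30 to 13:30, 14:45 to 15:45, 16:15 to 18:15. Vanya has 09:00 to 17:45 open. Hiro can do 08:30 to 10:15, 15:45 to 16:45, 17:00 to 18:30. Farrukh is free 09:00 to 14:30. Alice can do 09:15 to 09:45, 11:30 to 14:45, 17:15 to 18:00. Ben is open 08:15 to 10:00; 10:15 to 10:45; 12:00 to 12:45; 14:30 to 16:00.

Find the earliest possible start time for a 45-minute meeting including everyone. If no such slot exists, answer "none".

Beatriz ∩ Zubin: 08:15-08:45, 09:30-09:45, 12:30-13:15, 14:45-15:45, 16:30-18:15.
Beatriz ∩ Zubin ∩ Vanya: 09:30-09:45, 12:30-13:15, 14:45-15:45, 16:30-17:45.
Beatriz ∩ Zubin ∩ Vanya ∩ Hiro: 09:30-09:45, 16:30-16:45, 17:00-17:45.
Beatriz ∩ Zubin ∩ Vanya ∩ Hiro ∩ Farrukh: 09:30-09:45.
Beatriz ∩ Zubin ∩ Vanya ∩ Hiro ∩ Farrukh ∩ Alice: 09:30-09:45.
Beatriz ∩ Zubin ∩ Vanya ∩ Hiro ∩ Farrukh ∩ Alice ∩ Ben: 09:30-09:45.
No common window is at least 45 minutes long.

none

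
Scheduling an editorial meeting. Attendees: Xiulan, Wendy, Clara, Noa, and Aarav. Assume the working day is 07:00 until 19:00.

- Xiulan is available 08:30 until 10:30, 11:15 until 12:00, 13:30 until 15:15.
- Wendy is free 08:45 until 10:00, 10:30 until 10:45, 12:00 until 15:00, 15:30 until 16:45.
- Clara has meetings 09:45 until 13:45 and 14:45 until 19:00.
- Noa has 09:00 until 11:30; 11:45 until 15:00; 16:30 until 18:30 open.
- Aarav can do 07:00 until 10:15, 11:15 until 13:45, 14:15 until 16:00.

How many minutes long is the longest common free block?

45

Xiulan free: 08:30-10:30, 11:15-12:00, 13:30-15:15.
Wendy free: 08:45-10:00, 10:30-10:45, 12:00-15:00, 15:30-16:45.
Clara free: 07:00-09:45, 13:45-14:45 (invert busy blocks within the working day).
Noa free: 09:00-11:30, 11:45-15:00, 16:30-18:30.
Aarav free: 07:00-10:15, 11:15-13:45, 14:15-16:00.
Xiulan ∩ Wendy: 08:45-10:00, 13:30-15:00.
Xiulan ∩ Wendy ∩ Clara: 08:45-09:45, 13:45-14:45.
Xiulan ∩ Wendy ∩ Clara ∩ Noa: 09:00-09:45, 13:45-14:45.
Xiulan ∩ Wendy ∩ Clara ∩ Noa ∩ Aarav: 09:00-09:45, 14:15-14:45.
The longest is 09:00-09:45 at 45 minutes.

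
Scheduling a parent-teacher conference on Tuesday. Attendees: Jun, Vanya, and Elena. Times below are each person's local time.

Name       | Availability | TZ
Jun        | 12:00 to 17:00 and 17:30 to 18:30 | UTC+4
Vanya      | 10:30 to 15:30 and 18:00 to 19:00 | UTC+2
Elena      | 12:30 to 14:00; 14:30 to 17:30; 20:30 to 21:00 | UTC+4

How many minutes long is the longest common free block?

150

Jun in UTC: 08:00-13:00, 13:30-14:30 (subtract 4h to convert from UTC+4).
Vanya in UTC: 08:30-13:30, 16:00-17:00 (subtract 2h to convert from UTC+2).
Elena in UTC: 08:30-10:00, 10:30-13:30, 16:30-17:00 (subtract 4h to convert from UTC+4).
Jun ∩ Vanya: 08:30-13:00.
Jun ∩ Vanya ∩ Elena: 08:30-10:00, 10:30-13:00.
The longest is 10:30-13:00 at 150 minutes.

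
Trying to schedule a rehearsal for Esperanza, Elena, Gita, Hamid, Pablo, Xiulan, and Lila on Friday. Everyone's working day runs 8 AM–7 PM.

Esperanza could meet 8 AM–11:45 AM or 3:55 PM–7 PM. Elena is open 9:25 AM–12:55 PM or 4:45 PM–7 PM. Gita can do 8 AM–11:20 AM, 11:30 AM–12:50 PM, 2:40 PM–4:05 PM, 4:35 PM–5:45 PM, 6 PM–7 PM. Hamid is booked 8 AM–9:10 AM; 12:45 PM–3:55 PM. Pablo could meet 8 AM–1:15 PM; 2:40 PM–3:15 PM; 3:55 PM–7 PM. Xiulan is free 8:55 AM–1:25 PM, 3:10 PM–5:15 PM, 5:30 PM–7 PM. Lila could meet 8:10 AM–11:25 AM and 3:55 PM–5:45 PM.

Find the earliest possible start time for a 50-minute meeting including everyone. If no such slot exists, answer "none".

Esperanza free: 08:00-11:45, 15:55-19:00.
Elena free: 09:25-12:55, 16:45-19:00.
Gita free: 08:00-11:20, 11:30-12:50, 14:40-16:05, 16:35-17:45, 18:00-19:00.
Hamid free: 09:10-12:45, 15:55-19:00 (invert busy blocks within the working day).
Pablo free: 08:00-13:15, 14:40-15:15, 15:55-19:00.
Xiulan free: 08:55-13:25, 15:10-17:15, 17:30-19:00.
Lila free: 08:10-11:25, 15:55-17:45.
Esperanza ∩ Elena: 09:25-11:45, 16:45-19:00.
Esperanza ∩ Elena ∩ Gita: 09:25-11:20, 11:30-11:45, 16:45-17:45, 18:00-19:00.
Esperanza ∩ Elena ∩ Gita ∩ Hamid: 09:25-11:20, 11:30-11:45, 16:45-17:45, 18:00-19:00.
Esperanza ∩ Elena ∩ Gita ∩ Hamid ∩ Pablo: 09:25-11:20, 11:30-11:45, 16:45-17:45, 18:00-19:00.
Esperanza ∩ Elena ∩ Gita ∩ Hamid ∩ Pablo ∩ Xiulan: 09:25-11:20, 11:30-11:45, 16:45-17:15, 17:30-17:45, 18:00-19:00.
Esperanza ∩ Elena ∩ Gita ∩ Hamid ∩ Pablo ∩ Xiulan ∩ Lila: 09:25-11:20, 16:45-17:15, 17:30-17:45.
The first common window of at least 50 minutes is 09:25-11:20, so the earliest start is 09:25.

09:25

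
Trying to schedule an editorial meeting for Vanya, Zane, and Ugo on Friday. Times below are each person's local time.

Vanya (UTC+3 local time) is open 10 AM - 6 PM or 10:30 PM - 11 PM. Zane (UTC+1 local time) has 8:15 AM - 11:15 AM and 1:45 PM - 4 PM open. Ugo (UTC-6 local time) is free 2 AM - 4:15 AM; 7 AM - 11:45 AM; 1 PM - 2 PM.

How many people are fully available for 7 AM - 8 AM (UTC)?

1

Vanya in UTC: 07:00-15:00, 19:30-20:00 (subtract 3h to convert from UTC+3).
Zane in UTC: 07:15-10:15, 12:45-15:00 (subtract 1h to convert from UTC+1).
Ugo in UTC: 08:00-10:15, 13:00-17:45, 19:00-20:00 (add 6h to convert from UTC-6).
Vanya can make the full 07:00-08:00 slot — that's 1.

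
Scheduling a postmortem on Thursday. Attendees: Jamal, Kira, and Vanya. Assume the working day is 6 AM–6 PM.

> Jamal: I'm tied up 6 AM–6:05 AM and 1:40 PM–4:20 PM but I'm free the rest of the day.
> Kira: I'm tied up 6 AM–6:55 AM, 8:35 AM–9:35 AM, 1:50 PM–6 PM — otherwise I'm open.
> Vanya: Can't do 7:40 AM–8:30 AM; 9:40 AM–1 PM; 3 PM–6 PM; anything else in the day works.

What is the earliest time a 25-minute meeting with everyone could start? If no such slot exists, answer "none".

Jamal free: 06:05-13:40, 16:20-18:00 (invert busy blocks within the working day).
Kira free: 06:55-08:35, 09:35-13:50 (invert busy blocks within the working day).
Vanya free: 06:00-07:40, 08:30-09:40, 13:00-15:00 (invert busy blocks within the working day).
Jamal ∩ Kira: 06:55-08:35, 09:35-13:40.
Jamal ∩ Kira ∩ Vanya: 06:55-07:40, 08:30-08:35, 09:35-09:40, 13:00-13:40.
The first common window of at least 25 minutes is 06:55-07:40, so the earliest start is 06:55.

06:55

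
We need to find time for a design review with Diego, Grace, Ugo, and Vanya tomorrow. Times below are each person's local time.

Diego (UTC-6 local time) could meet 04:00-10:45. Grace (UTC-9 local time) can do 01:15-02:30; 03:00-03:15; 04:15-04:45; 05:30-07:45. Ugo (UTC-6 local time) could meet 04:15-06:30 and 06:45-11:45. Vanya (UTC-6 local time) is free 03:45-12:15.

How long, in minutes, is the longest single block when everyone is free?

135

Diego in UTC: 10:00-16:45 (add 6h to convert from UTC-6).
Grace in UTC: 10:15-11:30, 12:00-12:15, 13:15-13:45, 14:30-16:45 (add 9h to convert from UTC-9).
Ugo in UTC: 10:15-12:30, 12:45-17:45 (add 6h to convert from UTC-6).
Vanya in UTC: 09:45-18:15 (add 6h to convert from UTC-6).
Diego ∩ Grace: 10:15-11:30, 12:00-12:15, 13:15-13:45, 14:30-16:45.
Diego ∩ Grace ∩ Ugo: 10:15-11:30, 12:00-12:15, 13:15-13:45, 14:30-16:45.
Diego ∩ Grace ∩ Ugo ∩ Vanya: 10:15-11:30, 12:00-12:15, 13:15-13:45, 14:30-16:45.
Those are the intersection windows.
The longest is 14:30-16:45 at 135 minutes.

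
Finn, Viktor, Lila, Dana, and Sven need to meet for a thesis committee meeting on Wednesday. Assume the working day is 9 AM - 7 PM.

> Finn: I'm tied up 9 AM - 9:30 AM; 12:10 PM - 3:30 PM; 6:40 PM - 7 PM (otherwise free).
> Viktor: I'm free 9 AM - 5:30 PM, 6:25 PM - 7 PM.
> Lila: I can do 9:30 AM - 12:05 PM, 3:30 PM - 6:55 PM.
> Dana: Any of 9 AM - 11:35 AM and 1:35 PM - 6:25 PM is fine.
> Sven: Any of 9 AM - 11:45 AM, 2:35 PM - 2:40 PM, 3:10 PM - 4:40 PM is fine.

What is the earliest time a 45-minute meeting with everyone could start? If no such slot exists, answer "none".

09:30

Finn free: 09:30-12:10, 15:30-18:40 (invert busy blocks within the working day).
Viktor free: 09:00-17:30, 18:25-19:00.
Lila free: 09:30-12:05, 15:30-18:55.
Dana free: 09:00-11:35, 13:35-18:25.
Sven free: 09:00-11:45, 14:35-14:40, 15:10-16:40.
Finn ∩ Viktor: 09:30-12:10, 15:30-17:30, 18:25-18:40.
Finn ∩ Viktor ∩ Lila: 09:30-12:05, 15:30-17:30, 18:25-18:40.
Finn ∩ Viktor ∩ Lila ∩ Dana: 09:30-11:35, 15:30-17:30.
Finn ∩ Viktor ∩ Lila ∩ Dana ∩ Sven: 09:30-11:35, 15:30-16:40.
The first common window of at least 45 minutes is 09:30-11:35, so the earliest start is 09:30.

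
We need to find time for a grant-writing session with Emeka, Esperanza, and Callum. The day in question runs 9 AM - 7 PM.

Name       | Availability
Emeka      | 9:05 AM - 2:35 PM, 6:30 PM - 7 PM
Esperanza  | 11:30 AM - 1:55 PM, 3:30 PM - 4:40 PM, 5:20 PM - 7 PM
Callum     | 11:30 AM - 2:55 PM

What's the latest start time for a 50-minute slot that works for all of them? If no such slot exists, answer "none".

13:05

Emeka ∩ Esperanza: 11:30-13:55, 18:30-19:00.
Emeka ∩ Esperanza ∩ Callum: 11:30-13:55.
The last common window of at least 50 minutes is 11:30-13:55; a 50-minute meeting can start as late as 13:05 and still end by 13:55.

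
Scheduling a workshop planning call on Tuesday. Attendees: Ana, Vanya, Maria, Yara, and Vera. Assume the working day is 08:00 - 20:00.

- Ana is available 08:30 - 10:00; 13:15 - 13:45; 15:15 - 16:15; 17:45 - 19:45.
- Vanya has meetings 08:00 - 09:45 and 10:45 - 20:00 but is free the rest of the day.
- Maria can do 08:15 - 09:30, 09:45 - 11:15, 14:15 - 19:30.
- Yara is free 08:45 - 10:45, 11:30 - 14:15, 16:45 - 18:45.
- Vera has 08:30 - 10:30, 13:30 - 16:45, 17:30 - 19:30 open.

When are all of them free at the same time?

Ana free: 08:30-10:00, 13:15-13:45, 15:15-16:15, 17:45-19:45.
Vanya free: 09:45-10:45 (invert busy blocks within the working day).
Maria free: 08:15-09:30, 09:45-11:15, 14:15-19:30.
Yara free: 08:45-10:45, 11:30-14:15, 16:45-18:45.
Vera free: 08:30-10:30, 13:30-16:45, 17:30-19:30.
Ana ∩ Vanya: 09:45-10:00.
Ana ∩ Vanya ∩ Maria: 09:45-10:00.
Ana ∩ Vanya ∩ Maria ∩ Yara: 09:45-10:00.
Ana ∩ Vanya ∩ Maria ∩ Yara ∩ Vera: 09:45-10:00.

09:45-10:00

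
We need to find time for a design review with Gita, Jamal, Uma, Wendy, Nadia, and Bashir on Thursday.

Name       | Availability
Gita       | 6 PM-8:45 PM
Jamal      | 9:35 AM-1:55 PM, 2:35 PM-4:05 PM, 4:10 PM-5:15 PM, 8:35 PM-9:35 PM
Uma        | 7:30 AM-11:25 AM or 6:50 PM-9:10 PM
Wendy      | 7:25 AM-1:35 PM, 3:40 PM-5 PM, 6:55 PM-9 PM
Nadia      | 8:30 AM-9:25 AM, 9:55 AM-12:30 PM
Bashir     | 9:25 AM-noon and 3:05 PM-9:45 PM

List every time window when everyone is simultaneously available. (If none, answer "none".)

none

Gita ∩ Jamal: 20:35-20:45.
Gita ∩ Jamal ∩ Uma: 20:35-20:45.
Gita ∩ Jamal ∩ Uma ∩ Wendy: 20:35-20:45.
Gita ∩ Jamal ∩ Uma ∩ Wendy ∩ Nadia: ∅.
Gita ∩ Jamal ∩ Uma ∩ Wendy ∩ Nadia ∩ Bashir: ∅.
There is no time when everyone is free.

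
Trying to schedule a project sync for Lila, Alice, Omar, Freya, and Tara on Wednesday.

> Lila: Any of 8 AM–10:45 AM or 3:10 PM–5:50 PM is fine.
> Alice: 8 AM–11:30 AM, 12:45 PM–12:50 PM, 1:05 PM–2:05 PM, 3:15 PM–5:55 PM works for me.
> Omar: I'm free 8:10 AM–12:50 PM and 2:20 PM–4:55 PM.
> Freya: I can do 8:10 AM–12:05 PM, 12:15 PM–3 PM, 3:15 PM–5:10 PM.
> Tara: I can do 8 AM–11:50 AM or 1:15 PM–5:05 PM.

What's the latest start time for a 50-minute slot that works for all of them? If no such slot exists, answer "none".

16:05

Lila ∩ Alice: 08:00-10:45, 15:15-17:50.
Lila ∩ Alice ∩ Omar: 08:10-10:45, 15:15-16:55.
Lila ∩ Alice ∩ Omar ∩ Freya: 08:10-10:45, 15:15-16:55.
Lila ∩ Alice ∩ Omar ∩ Freya ∩ Tara: 08:10-10:45, 15:15-16:55.
Those are the intersection windows.
The last common window of at least 50 minutes is 15:15-16:55; a 50-minute meeting can start as late as 16:05 and still end by 16:55.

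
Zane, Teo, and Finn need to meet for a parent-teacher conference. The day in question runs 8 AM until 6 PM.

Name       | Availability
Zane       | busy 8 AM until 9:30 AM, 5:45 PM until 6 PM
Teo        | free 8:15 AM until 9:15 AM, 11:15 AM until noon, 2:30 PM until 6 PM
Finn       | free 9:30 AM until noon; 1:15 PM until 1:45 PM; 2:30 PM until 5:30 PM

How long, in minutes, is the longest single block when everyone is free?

Zane free: 09:30-17:45 (invert busy blocks within the working day).
Teo free: 08:15-09:15, 11:15-12:00, 14:30-18:00.
Finn free: 09:30-12:00, 13:15-13:45, 14:30-17:30.
Zane ∩ Teo: 11:15-12:00, 14:30-17:45.
Zane ∩ Teo ∩ Finn: 11:15-12:00, 14:30-17:30.
So the common availability across everyone is 11:15-12:00, 14:30-17:30.
The longest is 14:30-17:30 at 180 minutes.

180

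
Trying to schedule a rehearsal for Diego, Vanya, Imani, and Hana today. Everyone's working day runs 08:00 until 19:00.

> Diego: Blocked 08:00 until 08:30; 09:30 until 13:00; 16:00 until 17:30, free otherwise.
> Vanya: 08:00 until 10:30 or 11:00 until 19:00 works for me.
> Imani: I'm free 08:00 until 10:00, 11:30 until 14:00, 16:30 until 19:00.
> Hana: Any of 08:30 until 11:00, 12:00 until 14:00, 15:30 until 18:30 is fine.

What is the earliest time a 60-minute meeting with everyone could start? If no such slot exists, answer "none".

Diego free: 08:30-09:30, 13:00-16:00, 17:30-19:00 (invert busy blocks within the working day).
Vanya free: 08:00-10:30, 11:00-19:00.
Imani free: 08:00-10:00, 11:30-14:00, 16:30-19:00.
Hana free: 08:30-11:00, 12:00-14:00, 15:30-18:30.
Diego ∩ Vanya: 08:30-09:30, 13:00-16:00, 17:30-19:00.
Diego ∩ Vanya ∩ Imani: 08:30-09:30, 13:00-14:00, 17:30-19:00.
Diego ∩ Vanya ∩ Imani ∩ Hana: 08:30-09:30, 13:00-14:00, 17:30-18:30.
Those are the intersection windows.
The first common window of at least 60 minutes is 08:30-09:30, so the earliest start is 08:30.

08:30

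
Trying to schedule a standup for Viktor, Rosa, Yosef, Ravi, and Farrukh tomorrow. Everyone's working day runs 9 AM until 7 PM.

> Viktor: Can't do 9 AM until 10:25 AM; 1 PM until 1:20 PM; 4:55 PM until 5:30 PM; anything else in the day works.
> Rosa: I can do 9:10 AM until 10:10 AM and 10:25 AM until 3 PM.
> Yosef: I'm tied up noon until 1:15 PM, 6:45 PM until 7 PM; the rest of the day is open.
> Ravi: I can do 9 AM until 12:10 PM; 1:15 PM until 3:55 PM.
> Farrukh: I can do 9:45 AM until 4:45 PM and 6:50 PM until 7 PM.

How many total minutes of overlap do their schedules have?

Viktor free: 10:25-13:00, 13:20-16:55, 17:30-19:00 (invert busy blocks within the working day).
Rosa free: 09:10-10:10, 10:25-15:00.
Yosef free: 09:00-12:00, 13:15-18:45 (invert busy blocks within the working day).
Ravi free: 09:00-12:10, 13:15-15:55.
Farrukh free: 09:45-16:45, 18:50-19:00.
Viktor ∩ Rosa: 10:25-13:00, 13:20-15:00.
Viktor ∩ Rosa ∩ Yosef: 10:25-12:00, 13:20-15:00.
Viktor ∩ Rosa ∩ Yosef ∩ Ravi: 10:25-12:00, 13:20-15:00.
Viktor ∩ Rosa ∩ Yosef ∩ Ravi ∩ Farrukh: 10:25-12:00, 13:20-15:00.
Summing the common windows: 95 + 100 = 195 minutes.

195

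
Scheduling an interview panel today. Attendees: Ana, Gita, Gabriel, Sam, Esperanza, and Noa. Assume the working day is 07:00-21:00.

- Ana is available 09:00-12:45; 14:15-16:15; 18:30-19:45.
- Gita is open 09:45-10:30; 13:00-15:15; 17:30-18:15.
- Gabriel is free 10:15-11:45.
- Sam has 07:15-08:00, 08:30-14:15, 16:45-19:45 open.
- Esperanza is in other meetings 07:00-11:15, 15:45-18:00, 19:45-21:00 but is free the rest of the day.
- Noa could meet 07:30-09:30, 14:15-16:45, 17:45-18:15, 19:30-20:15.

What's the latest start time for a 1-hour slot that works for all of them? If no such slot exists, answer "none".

Ana free: 09:00-12:45, 14:15-16:15, 18:30-19:45.
Gita free: 09:45-10:30, 13:00-15:15, 17:30-18:15.
Gabriel free: 10:15-11:45.
Sam free: 07:15-08:00, 08:30-14:15, 16:45-19:45.
Esperanza free: 11:15-15:45, 18:00-19:45 (invert busy blocks within the working day).
Noa free: 07:30-09:30, 14:15-16:45, 17:45-18:15, 19:30-20:15.
Ana ∩ Gita: 09:45-10:30, 14:15-15:15.
Ana ∩ Gita ∩ Gabriel: 10:15-10:30.
Ana ∩ Gita ∩ Gabriel ∩ Sam: 10:15-10:30.
Ana ∩ Gita ∩ Gabriel ∩ Sam ∩ Esperanza: ∅.
Ana ∩ Gita ∩ Gabriel ∩ Sam ∩ Esperanza ∩ Noa: ∅.
There is no time when everyone is free.
No common window is at least 60 minutes long.

none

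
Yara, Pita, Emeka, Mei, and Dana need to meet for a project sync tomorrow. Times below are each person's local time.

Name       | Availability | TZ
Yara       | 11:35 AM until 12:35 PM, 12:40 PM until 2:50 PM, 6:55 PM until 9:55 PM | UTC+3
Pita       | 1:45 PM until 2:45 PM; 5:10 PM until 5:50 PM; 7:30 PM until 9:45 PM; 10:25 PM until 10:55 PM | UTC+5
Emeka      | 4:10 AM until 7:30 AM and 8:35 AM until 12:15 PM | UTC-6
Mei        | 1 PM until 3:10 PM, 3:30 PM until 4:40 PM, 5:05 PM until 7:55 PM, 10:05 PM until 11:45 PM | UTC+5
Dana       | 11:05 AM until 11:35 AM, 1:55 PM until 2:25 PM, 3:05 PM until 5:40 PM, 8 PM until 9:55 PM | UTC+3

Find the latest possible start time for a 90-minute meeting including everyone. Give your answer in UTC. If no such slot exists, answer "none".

Yara in UTC: 08:35-09:35, 09:40-11:50, 15:55-18:55 (subtract 3h to convert from UTC+3).
Pita in UTC: 08:45-09:45, 12:10-12:50, 14:30-16:45, 17:25-17:55 (subtract 5h to convert from UTC+5).
Emeka in UTC: 10:10-13:30, 14:35-18:15 (add 6h to convert from UTC-6).
Mei in UTC: 08:00-10:10, 10:30-11:40, 12:05-14:55, 17:05-18:45 (subtract 5h to convert from UTC+5).
Dana in UTC: 08:05-08:35, 10:55-11:25, 12:05-14:40, 17:00-18:55 (subtract 3h to convert from UTC+3).
Yara ∩ Pita: 08:45-09:35, 09:40-09:45, 15:55-16:45, 17:25-17:55.
Yara ∩ Pita ∩ Emeka: 15:55-16:45, 17:25-17:55.
Yara ∩ Pita ∩ Emeka ∩ Mei: 17:25-17:55.
Yara ∩ Pita ∩ Emeka ∩ Mei ∩ Dana: 17:25-17:55.
No common window is at least 90 minutes long.

none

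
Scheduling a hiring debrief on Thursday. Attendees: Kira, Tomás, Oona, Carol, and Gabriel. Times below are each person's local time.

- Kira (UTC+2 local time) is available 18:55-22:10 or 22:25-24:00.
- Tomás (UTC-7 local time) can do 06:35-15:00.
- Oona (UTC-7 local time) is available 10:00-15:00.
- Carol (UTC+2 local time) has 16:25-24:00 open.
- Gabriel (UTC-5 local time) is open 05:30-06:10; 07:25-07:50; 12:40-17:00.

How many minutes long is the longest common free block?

150

Kira in UTC: 16:55-20:10, 20:25-22:00 (subtract 2h to convert from UTC+2).
Tomás in UTC: 13:35-22:00 (add 7h to convert from UTC-7).
Oona in UTC: 17:00-22:00 (add 7h to convert from UTC-7).
Carol in UTC: 14:25-22:00 (subtract 2h to convert from UTC+2).
Gabriel in UTC: 10:30-11:10, 12:25-12:50, 17:40-22:00 (add 5h to convert from UTC-5).
Kira ∩ Tomás: 16:55-20:10, 20:25-22:00.
Kira ∩ Tomás ∩ Oona: 17:00-20:10, 20:25-22:00.
Kira ∩ Tomás ∩ Oona ∩ Carol: 17:00-20:10, 20:25-22:00.
Kira ∩ Tomás ∩ Oona ∩ Carol ∩ Gabriel: 17:40-20:10, 20:25-22:00.
The longest is 17:40-20:10 at 150 minutes.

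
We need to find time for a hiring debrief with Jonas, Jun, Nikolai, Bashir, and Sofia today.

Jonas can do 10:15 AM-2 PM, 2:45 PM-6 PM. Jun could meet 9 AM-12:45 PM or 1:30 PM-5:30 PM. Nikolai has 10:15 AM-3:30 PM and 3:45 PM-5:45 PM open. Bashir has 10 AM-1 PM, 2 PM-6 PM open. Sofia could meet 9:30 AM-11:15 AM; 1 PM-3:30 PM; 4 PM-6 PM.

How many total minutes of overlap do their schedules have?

Jonas ∩ Jun: 10:15-12:45, 13:30-14:00, 14:45-17:30.
Jonas ∩ Jun ∩ Nikolai: 10:15-12:45, 13:30-14:00, 14:45-15:30, 15:45-17:30.
Jonas ∩ Jun ∩ Nikolai ∩ Bashir: 10:15-12:45, 14:45-15:30, 15:45-17:30.
Jonas ∩ Jun ∩ Nikolai ∩ Bashir ∩ Sofia: 10:15-11:15, 14:45-15:30, 16:00-17:30.
Those are the intersection windows.
Summing the common windows: 60 + 45 + 90 = 195 minutes.

195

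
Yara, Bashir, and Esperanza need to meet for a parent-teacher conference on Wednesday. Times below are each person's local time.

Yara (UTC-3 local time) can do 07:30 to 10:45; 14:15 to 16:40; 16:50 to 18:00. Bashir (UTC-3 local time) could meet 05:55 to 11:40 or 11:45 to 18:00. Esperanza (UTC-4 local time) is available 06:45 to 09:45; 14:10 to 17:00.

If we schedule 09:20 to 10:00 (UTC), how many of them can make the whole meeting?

1

Yara in UTC: 10:30-13:45, 17:15-19:40, 19:50-21:00 (add 3h to convert from UTC-3).
Bashir in UTC: 08:55-14:40, 14:45-21:00 (add 3h to convert from UTC-3).
Esperanza in UTC: 10:45-13:45, 18:10-21:00 (add 4h to convert from UTC-4).
Bashir can make the full 09:20-10:00 slot — that's 1.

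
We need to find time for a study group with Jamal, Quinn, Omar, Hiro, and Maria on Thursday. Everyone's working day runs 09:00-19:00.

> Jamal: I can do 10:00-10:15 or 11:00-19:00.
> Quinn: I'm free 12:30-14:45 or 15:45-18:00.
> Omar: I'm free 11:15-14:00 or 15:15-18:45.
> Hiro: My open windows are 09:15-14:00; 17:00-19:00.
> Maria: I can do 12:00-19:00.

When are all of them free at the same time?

12:30-14:00, 17:00-18:00

Jamal ∩ Quinn: 12:30-14:45, 15:45-18:00.
Jamal ∩ Quinn ∩ Omar: 12:30-14:00, 15:45-18:00.
Jamal ∩ Quinn ∩ Omar ∩ Hiro: 12:30-14:00, 17:00-18:00.
Jamal ∩ Quinn ∩ Omar ∩ Hiro ∩ Maria: 12:30-14:00, 17:00-18:00.
Those are the intersection windows.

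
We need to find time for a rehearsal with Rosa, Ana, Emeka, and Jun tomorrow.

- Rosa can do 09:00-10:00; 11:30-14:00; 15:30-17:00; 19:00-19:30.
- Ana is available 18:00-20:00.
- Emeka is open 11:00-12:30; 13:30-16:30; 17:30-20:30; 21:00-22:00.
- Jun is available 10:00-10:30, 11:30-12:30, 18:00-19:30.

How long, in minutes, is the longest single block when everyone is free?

30

Rosa ∩ Ana: 19:00-19:30.
Rosa ∩ Ana ∩ Emeka: 19:00-19:30.
Rosa ∩ Ana ∩ Emeka ∩ Jun: 19:00-19:30.
The longest is 19:00-19:30 at 30 minutes.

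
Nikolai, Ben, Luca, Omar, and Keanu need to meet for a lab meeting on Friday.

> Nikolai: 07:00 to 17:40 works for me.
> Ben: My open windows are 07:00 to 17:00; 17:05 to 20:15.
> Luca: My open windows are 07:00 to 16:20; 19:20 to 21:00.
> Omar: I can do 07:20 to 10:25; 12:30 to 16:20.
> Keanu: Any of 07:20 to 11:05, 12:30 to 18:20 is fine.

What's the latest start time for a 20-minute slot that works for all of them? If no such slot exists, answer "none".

16:00

Nikolai ∩ Ben: 07:00-17:00, 17:05-17:40.
Nikolai ∩ Ben ∩ Luca: 07:00-16:20.
Nikolai ∩ Ben ∩ Luca ∩ Omar: 07:20-10:25, 12:30-16:20.
Nikolai ∩ Ben ∩ Luca ∩ Omar ∩ Keanu: 07:20-10:25, 12:30-16:20.
The last common window of at least 20 minutes is 12:30-16:20; a 20-minute meeting can start as late as 16:00 and still end by 16:20.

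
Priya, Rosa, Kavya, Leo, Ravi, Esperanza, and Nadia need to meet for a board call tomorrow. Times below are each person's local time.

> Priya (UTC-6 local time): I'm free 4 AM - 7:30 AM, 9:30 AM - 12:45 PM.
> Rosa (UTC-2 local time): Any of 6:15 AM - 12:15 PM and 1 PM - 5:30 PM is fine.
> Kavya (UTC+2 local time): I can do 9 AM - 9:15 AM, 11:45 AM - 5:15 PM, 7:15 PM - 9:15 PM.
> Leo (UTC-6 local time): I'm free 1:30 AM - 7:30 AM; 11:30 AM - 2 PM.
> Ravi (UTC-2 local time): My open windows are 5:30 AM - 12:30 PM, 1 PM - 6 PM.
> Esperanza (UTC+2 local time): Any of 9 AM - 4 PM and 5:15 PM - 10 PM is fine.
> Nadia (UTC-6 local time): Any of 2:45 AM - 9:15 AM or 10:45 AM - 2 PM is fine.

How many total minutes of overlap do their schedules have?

285

Priya in UTC: 10:00-13:30, 15:30-18:45 (add 6h to convert from UTC-6).
Rosa in UTC: 08:15-14:15, 15:00-19:30 (add 2h to convert from UTC-2).
Kavya in UTC: 07:00-07:15, 09:45-15:15, 17:15-19:15 (subtract 2h to convert from UTC+2).
Leo in UTC: 07:30-13:30, 17:30-20:00 (add 6h to convert from UTC-6).
Ravi in UTC: 07:30-14:30, 15:00-20:00 (add 2h to convert from UTC-2).
Esperanza in UTC: 07:00-14:00, 15:15-20:00 (subtract 2h to convert from UTC+2).
Nadia in UTC: 08:45-15:15, 16:45-20:00 (add 6h to convert from UTC-6).
Priya ∩ Rosa: 10:00-13:30, 15:30-18:45.
Priya ∩ Rosa ∩ Kavya: 10:00-13:30, 17:15-18:45.
Priya ∩ Rosa ∩ Kavya ∩ Leo: 10:00-13:30, 17:30-18:45.
Priya ∩ Rosa ∩ Kavya ∩ Leo ∩ Ravi: 10:00-13:30, 17:30-18:45.
Priya ∩ Rosa ∩ Kavya ∩ Leo ∩ Ravi ∩ Esperanza: 10:00-13:30, 17:30-18:45.
Priya ∩ Rosa ∩ Kavya ∩ Leo ∩ Ravi ∩ Esperanza ∩ Nadia: 10:00-13:30, 17:30-18:45.
Summing the common windows: 210 + 75 = 285 minutes.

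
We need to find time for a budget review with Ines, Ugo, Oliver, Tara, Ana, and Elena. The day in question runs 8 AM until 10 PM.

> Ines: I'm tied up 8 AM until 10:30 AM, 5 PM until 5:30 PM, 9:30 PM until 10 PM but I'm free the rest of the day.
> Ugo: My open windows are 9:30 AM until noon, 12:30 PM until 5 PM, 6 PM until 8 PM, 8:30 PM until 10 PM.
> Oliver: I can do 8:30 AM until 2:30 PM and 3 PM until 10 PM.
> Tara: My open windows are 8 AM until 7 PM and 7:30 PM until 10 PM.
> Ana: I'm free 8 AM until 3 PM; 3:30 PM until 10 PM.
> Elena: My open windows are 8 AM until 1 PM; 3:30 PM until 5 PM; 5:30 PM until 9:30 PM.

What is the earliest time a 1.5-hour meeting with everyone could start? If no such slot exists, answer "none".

Ines free: 10:30-17:00, 17:30-21:30 (invert busy blocks within the working day).
Ugo free: 09:30-12:00, 12:30-17:00, 18:00-20:00, 20:30-22:00.
Oliver free: 08:30-14:30, 15:00-22:00.
Tara free: 08:00-19:00, 19:30-22:00.
Ana free: 08:00-15:00, 15:30-22:00.
Elena free: 08:00-13:00, 15:30-17:00, 17:30-21:30.
Ines ∩ Ugo: 10:30-12:00, 12:30-17:00, 18:00-20:00, 20:30-21:30.
Ines ∩ Ugo ∩ Oliver: 10:30-12:00, 12:30-14:30, 15:00-17:00, 18:00-20:00, 20:30-21:30.
Ines ∩ Ugo ∩ Oliver ∩ Tara: 10:30-12:00, 12:30-14:30, 15:00-17:00, 18:00-19:00, 19:30-20:00, 20:30-21:30.
Ines ∩ Ugo ∩ Oliver ∩ Tara ∩ Ana: 10:30-12:00, 12:30-14:30, 15:30-17:00, 18:00-19:00, 19:30-20:00, 20:30-21:30.
Ines ∩ Ugo ∩ Oliver ∩ Tara ∩ Ana ∩ Elena: 10:30-12:00, 12:30-13:00, 15:30-17:00, 18:00-19:00, 19:30-20:00, 20:30-21:30.
Those are the intersection windows.
The first common window of at least 90 minutes is 10:30-12:00, so the earliest start is 10:30.

10:30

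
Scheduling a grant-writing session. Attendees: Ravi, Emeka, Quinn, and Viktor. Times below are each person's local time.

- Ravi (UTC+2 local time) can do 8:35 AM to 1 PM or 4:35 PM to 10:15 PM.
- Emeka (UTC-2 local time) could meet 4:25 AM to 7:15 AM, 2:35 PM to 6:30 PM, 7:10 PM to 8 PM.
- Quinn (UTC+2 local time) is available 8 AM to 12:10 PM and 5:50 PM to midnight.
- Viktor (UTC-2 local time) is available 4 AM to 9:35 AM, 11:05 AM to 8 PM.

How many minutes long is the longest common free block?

220

Ravi in UTC: 06:35-11:00, 14:35-20:15 (subtract 2h to convert from UTC+2).
Emeka in UTC: 06:25-09:15, 16:35-20:30, 21:10-22:00 (add 2h to convert from UTC-2).
Quinn in UTC: 06:00-10:10, 15:50-22:00 (subtract 2h to convert from UTC+2).
Viktor in UTC: 06:00-11:35, 13:05-22:00 (add 2h to convert from UTC-2).
Ravi ∩ Emeka: 06:35-09:15, 16:35-20:15.
Ravi ∩ Emeka ∩ Quinn: 06:35-09:15, 16:35-20:15.
Ravi ∩ Emeka ∩ Quinn ∩ Viktor: 06:35-09:15, 16:35-20:15.
The longest is 16:35-20:15 at 220 minutes.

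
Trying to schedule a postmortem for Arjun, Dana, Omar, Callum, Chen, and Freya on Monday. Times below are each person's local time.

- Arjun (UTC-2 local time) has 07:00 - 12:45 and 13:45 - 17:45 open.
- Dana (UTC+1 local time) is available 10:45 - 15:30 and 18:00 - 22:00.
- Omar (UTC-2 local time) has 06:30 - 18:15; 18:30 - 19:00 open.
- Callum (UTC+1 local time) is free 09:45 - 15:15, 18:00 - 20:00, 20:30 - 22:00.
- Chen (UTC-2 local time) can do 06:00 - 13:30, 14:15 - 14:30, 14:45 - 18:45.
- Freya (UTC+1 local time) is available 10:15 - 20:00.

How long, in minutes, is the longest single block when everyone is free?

270

Arjun in UTC: 09:00-14:45, 15:45-19:45 (add 2h to convert from UTC-2).
Dana in UTC: 09:45-14:30, 17:00-21:00 (subtract 1h to convert from UTC+1).
Omar in UTC: 08:30-20:15, 20:30-21:00 (add 2h to convert from UTC-2).
Callum in UTC: 08:45-14:15, 17:00-19:00, 19:30-21:00 (subtract 1h to convert from UTC+1).
Chen in UTC: 08:00-15:30, 16:15-16:30, 16:45-20:45 (add 2h to convert from UTC-2).
Freya in UTC: 09:15-19:00 (subtract 1h to convert from UTC+1).
Arjun ∩ Dana: 09:45-14:30, 17:00-19:45.
Arjun ∩ Dana ∩ Omar: 09:45-14:30, 17:00-19:45.
Arjun ∩ Dana ∩ Omar ∩ Callum: 09:45-14:15, 17:00-19:00, 19:30-19:45.
Arjun ∩ Dana ∩ Omar ∩ Callum ∩ Chen: 09:45-14:15, 17:00-19:00, 19:30-19:45.
Arjun ∩ Dana ∩ Omar ∩ Callum ∩ Chen ∩ Freya: 09:45-14:15, 17:00-19:00.
So the common availability across everyone is 09:45-14:15, 17:00-19:00.
The longest is 09:45-14:15 at 270 minutes.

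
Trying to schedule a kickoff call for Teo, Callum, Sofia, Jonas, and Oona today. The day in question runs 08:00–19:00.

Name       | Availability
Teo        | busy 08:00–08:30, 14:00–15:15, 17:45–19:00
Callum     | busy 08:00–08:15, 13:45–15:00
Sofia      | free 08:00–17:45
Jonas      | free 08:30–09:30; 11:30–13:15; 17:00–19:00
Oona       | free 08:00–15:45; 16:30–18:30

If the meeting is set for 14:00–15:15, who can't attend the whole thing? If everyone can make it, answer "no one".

Callum, Jonas, Teo

Teo free: 08:30-14:00, 15:15-17:45 (invert busy blocks within the working day).
Callum free: 08:15-13:45, 15:00-19:00 (invert busy blocks within the working day).
Sofia free: 08:00-17:45.
Jonas free: 08:30-09:30, 11:30-13:15, 17:00-19:00.
Oona free: 08:00-15:45, 16:30-18:30.
Teo: not fully free for 14:00-15:15. Callum: not fully free for 14:00-15:15. Sofia: free for 14:00-15:15. Jonas: not fully free for 14:00-15:15. Oona: free for 14:00-15:15.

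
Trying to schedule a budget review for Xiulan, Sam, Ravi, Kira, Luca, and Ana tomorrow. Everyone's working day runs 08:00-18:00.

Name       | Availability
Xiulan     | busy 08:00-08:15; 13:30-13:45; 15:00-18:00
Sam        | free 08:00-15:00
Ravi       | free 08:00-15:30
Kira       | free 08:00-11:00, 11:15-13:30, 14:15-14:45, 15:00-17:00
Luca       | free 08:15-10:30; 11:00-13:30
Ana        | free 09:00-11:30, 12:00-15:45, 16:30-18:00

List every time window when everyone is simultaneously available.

Xiulan free: 08:15-13:30, 13:45-15:00 (invert busy blocks within the working day).
Sam free: 08:00-15:00.
Ravi free: 08:00-15:30.
Kira free: 08:00-11:00, 11:15-13:30, 14:15-14:45, 15:00-17:00.
Luca free: 08:15-10:30, 11:00-13:30.
Ana free: 09:00-11:30, 12:00-15:45, 16:30-18:00.
Xiulan ∩ Sam: 08:15-13:30, 13:45-15:00.
Xiulan ∩ Sam ∩ Ravi: 08:15-13:30, 13:45-15:00.
Xiulan ∩ Sam ∩ Ravi ∩ Kira: 08:15-11:00, 11:15-13:30, 14:15-14:45.
Xiulan ∩ Sam ∩ Ravi ∩ Kira ∩ Luca: 08:15-10:30, 11:15-13:30.
Xiulan ∩ Sam ∩ Ravi ∩ Kira ∩ Luca ∩ Ana: 09:00-10:30, 11:15-11:30, 12:00-13:30.
Those are the intersection windows.

09:00-10:30, 11:15-11:30, 12:00-13:30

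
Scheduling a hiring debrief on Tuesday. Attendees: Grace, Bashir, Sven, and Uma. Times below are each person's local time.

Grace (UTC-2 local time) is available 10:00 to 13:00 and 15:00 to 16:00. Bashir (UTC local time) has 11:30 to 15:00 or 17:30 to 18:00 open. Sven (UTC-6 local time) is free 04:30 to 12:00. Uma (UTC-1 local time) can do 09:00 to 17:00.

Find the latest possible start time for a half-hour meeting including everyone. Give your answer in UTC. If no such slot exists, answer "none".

Grace in UTC: 12:00-15:00, 17:00-18:00 (add 2h to convert from UTC-2).
Bashir in UTC: 11:30-15:00, 17:30-18:00.
Sven in UTC: 10:30-18:00 (add 6h to convert from UTC-6).
Uma in UTC: 10:00-18:00 (add 1h to convert from UTC-1).
Grace ∩ Bashir: 12:00-15:00, 17:30-18:00.
Grace ∩ Bashir ∩ Sven: 12:00-15:00, 17:30-18:00.
Grace ∩ Bashir ∩ Sven ∩ Uma: 12:00-15:00, 17:30-18:00.
The last common window of at least 30 minutes is 17:30-18:00; a 30-minute meeting can start as late as 17:30 and still end by 18:00.

17:30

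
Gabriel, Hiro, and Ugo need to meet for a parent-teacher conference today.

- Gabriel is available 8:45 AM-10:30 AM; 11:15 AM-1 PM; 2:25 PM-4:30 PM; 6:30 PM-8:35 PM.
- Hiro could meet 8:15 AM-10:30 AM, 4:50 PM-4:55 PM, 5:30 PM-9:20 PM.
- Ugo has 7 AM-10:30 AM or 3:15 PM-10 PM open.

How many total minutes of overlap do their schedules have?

Gabriel ∩ Hiro: 08:45-10:30, 18:30-20:35.
Gabriel ∩ Hiro ∩ Ugo: 08:45-10:30, 18:30-20:35.
Summing the common windows: 105 + 125 = 230 minutes.

230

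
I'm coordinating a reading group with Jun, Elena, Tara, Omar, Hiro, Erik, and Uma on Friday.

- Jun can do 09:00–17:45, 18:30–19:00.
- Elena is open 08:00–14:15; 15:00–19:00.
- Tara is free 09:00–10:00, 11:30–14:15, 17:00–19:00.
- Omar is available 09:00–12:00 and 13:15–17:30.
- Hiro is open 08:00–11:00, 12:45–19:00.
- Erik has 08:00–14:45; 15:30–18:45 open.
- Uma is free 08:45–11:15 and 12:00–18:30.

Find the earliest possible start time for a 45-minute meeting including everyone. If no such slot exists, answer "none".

Jun ∩ Elena: 09:00-14:15, 15:00-17:45, 18:30-19:00.
Jun ∩ Elena ∩ Tara: 09:00-10:00, 11:30-14:15, 17:00-17:45, 18:30-19:00.
Jun ∩ Elena ∩ Tara ∩ Omar: 09:00-10:00, 11:30-12:00, 13:15-14:15, 17:00-17:30.
Jun ∩ Elena ∩ Tara ∩ Omar ∩ Hiro: 09:00-10:00, 13:15-14:15, 17:00-17:30.
Jun ∩ Elena ∩ Tara ∩ Omar ∩ Hiro ∩ Erik: 09:00-10:00, 13:15-14:15, 17:00-17:30.
Jun ∩ Elena ∩ Tara ∩ Omar ∩ Hiro ∩ Erik ∩ Uma: 09:00-10:00, 13:15-14:15, 17:00-17:30.
The first common window of at least 45 minutes is 09:00-10:00, so the earliest start is 09:00.

09:00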